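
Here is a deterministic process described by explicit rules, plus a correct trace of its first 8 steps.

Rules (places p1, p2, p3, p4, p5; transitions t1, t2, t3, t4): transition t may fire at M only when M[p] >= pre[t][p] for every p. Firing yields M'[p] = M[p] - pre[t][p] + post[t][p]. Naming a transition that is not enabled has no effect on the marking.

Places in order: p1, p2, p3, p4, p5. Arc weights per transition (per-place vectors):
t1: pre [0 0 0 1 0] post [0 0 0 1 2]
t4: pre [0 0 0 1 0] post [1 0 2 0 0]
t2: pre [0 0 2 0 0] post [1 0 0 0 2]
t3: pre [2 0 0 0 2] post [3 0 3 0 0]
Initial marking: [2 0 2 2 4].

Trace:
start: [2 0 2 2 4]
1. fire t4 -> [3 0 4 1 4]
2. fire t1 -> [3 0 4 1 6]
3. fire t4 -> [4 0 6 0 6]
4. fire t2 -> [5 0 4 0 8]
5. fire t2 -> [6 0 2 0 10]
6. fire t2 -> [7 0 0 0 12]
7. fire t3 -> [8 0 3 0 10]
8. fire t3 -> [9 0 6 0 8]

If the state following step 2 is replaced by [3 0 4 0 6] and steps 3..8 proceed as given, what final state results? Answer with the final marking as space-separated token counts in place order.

7 0 6 0 6

state after step 2 := [3 0 4 0 6]
3. fire t4 -> [3 0 4 0 6]
4. fire t2 -> [4 0 2 0 8]
5. fire t2 -> [5 0 0 0 10]
6. fire t2 -> [5 0 0 0 10]
7. fire t3 -> [6 0 3 0 8]
8. fire t3 -> [7 0 6 0 6]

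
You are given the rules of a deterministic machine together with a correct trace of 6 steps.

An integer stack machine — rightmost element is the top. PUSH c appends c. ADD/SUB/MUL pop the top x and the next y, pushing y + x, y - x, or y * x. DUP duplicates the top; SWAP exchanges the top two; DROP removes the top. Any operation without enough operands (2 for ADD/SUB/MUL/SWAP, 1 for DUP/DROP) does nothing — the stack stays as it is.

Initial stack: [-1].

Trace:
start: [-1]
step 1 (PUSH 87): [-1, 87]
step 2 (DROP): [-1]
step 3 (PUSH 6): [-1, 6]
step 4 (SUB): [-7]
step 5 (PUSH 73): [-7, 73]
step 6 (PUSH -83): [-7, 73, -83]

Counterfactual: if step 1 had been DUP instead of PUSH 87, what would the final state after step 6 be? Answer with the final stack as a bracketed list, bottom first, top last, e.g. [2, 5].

(re-executing from step 1 with the substitution; state before step 1: [-1])
step 1 (DUP): [-1, -1]
step 2 (DROP): [-1]
step 3 (PUSH 6): [-1, 6]
step 4 (SUB): [-7]
step 5 (PUSH 73): [-7, 73]
step 6 (PUSH -83): [-7, 73, -83]

[-7, 73, -83]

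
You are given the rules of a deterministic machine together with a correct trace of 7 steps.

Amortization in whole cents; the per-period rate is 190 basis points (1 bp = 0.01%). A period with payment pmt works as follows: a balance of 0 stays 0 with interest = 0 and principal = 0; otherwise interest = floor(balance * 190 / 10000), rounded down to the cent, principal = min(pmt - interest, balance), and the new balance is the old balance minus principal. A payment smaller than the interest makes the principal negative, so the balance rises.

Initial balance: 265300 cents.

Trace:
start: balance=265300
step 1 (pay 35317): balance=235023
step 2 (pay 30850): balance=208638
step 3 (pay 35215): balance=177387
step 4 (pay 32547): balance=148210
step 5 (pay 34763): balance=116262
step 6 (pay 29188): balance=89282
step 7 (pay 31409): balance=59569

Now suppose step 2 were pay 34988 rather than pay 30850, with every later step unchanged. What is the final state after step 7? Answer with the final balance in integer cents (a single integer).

55023

(re-executing from step 2 with the substitution; state before step 2: balance=235023)
step 2 (pay 34988): balance=204500
step 3 (pay 35215): balance=173170
step 4 (pay 32547): balance=143913
step 5 (pay 34763): balance=111884
step 6 (pay 29188): balance=84821
step 7 (pay 31409): balance=55023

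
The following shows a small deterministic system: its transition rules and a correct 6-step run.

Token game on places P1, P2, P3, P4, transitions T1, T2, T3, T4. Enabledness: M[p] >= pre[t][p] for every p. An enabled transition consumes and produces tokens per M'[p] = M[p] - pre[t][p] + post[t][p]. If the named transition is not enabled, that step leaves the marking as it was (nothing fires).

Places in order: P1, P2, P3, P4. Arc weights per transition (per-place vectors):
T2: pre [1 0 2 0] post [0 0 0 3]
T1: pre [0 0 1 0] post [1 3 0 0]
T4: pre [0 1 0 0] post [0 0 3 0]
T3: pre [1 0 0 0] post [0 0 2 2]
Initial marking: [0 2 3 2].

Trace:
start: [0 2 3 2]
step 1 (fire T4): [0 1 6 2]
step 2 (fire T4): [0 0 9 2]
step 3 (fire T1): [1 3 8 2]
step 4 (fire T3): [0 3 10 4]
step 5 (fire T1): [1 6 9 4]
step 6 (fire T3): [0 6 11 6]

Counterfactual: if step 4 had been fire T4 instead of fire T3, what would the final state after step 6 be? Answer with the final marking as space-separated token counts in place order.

(re-executing from step 4 with the substitution; state before step 4: [1 3 8 2])
step 4 (fire T4): [1 2 11 2]
step 5 (fire T1): [2 5 10 2]
step 6 (fire T3): [1 5 12 4]

1 5 12 4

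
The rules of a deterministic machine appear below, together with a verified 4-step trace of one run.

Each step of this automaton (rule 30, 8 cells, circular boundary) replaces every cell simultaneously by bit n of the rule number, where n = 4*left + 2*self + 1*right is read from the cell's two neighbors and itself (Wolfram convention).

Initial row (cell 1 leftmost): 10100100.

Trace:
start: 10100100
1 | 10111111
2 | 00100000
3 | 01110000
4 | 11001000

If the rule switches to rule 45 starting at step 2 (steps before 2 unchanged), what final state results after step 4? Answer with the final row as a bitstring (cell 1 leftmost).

(re-executing steps 2..4 under rule 45; state before step 2: 10111111)
2 | 01100000
3 | 01001111
4 | 11001000

11001000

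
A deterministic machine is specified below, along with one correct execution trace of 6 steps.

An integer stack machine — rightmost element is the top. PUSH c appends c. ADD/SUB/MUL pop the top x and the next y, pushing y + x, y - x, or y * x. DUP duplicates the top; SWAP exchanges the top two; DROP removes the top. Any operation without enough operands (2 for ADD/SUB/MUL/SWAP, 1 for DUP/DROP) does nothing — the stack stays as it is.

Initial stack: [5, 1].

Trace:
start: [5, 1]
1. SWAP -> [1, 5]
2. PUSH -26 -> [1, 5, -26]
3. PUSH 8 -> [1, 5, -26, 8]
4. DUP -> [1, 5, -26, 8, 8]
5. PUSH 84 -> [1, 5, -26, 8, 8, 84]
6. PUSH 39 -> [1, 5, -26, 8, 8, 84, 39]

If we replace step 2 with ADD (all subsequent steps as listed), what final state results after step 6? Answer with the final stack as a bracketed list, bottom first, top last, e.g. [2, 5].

(re-executing from step 2 with the substitution; state before step 2: [1, 5])
2. ADD -> [6]
3. PUSH 8 -> [6, 8]
4. DUP -> [6, 8, 8]
5. PUSH 84 -> [6, 8, 8, 84]
6. PUSH 39 -> [6, 8, 8, 84, 39]

[6, 8, 8, 84, 39]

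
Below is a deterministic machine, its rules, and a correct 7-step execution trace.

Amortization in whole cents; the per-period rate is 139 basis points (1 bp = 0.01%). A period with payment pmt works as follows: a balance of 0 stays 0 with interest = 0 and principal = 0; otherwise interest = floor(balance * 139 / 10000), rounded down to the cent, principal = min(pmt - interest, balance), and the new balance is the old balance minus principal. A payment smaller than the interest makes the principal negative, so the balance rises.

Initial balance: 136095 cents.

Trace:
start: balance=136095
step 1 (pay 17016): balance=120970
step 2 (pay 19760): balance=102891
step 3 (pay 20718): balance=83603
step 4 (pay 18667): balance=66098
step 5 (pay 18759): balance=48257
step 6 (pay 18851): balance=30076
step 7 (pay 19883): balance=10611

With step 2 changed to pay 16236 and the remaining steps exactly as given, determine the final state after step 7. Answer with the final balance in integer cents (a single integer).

(re-executing from step 2 with the substitution; state before step 2: balance=120970)
step 2 (pay 16236): balance=106415
step 3 (pay 20718): balance=87176
step 4 (pay 18667): balance=69720
step 5 (pay 18759): balance=51930
step 6 (pay 18851): balance=33800
step 7 (pay 19883): balance=14386

14386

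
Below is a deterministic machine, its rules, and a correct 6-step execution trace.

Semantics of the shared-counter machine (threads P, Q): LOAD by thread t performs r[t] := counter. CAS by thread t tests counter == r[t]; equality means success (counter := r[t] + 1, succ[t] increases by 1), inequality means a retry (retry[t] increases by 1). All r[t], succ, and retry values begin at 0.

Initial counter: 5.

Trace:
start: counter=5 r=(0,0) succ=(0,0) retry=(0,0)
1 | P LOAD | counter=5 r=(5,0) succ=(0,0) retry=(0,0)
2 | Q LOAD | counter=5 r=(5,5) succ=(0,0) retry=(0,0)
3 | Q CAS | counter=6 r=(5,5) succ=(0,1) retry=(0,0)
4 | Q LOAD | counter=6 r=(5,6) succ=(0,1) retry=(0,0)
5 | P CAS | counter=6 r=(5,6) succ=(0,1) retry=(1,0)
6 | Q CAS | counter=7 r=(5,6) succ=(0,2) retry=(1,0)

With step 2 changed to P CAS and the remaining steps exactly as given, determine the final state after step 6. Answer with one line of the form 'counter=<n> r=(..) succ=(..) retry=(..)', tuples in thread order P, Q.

counter=7 r=(5,6) succ=(1,1) retry=(1,1)

(re-executing from step 2 with the substitution; state before step 2: counter=5 r=(5,0) succ=(0,0) retry=(0,0))
2 | P CAS | counter=6 r=(5,0) succ=(1,0) retry=(0,0)
3 | Q CAS | counter=6 r=(5,0) succ=(1,0) retry=(0,1)
4 | Q LOAD | counter=6 r=(5,6) succ=(1,0) retry=(0,1)
5 | P CAS | counter=6 r=(5,6) succ=(1,0) retry=(1,1)
6 | Q CAS | counter=7 r=(5,6) succ=(1,1) retry=(1,1)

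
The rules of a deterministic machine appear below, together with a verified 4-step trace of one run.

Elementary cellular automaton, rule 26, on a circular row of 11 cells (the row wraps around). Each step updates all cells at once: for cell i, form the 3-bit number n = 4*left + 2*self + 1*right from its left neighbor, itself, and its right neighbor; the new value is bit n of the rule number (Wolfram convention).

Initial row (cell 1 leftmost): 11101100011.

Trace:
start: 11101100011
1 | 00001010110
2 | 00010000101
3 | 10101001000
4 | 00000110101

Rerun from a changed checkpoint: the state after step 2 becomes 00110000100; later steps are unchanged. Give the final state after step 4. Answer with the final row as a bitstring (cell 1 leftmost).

11000110001

state after step 2 := 00110000100
3 | 01101001010
4 | 11000110001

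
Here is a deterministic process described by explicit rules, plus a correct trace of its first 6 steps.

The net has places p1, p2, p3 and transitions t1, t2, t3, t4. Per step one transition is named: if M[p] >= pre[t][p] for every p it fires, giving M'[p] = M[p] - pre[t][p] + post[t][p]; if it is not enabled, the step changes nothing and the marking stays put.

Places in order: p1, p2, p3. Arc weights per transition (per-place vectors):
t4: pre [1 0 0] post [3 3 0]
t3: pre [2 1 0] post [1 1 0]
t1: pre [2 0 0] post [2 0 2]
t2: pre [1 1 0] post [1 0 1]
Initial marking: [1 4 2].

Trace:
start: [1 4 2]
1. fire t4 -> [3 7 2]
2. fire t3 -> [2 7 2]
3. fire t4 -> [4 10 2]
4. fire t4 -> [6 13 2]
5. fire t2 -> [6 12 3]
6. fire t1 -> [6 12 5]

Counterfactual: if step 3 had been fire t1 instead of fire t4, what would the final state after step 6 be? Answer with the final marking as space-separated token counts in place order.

4 9 7

(re-executing from step 3 with the substitution; state before step 3: [2 7 2])
3. fire t1 -> [2 7 4]
4. fire t4 -> [4 10 4]
5. fire t2 -> [4 9 5]
6. fire t1 -> [4 9 7]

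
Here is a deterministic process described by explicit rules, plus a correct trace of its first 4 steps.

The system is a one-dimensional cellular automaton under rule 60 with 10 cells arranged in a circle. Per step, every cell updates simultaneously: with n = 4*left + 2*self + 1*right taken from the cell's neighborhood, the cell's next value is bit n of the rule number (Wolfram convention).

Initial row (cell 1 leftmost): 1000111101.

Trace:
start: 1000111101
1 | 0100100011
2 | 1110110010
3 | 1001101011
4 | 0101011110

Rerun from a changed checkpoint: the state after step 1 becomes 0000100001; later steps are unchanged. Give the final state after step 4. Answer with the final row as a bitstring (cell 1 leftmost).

1110111101

state after step 1 := 0000100001
2 | 1000110001
3 | 0100101001
4 | 1110111101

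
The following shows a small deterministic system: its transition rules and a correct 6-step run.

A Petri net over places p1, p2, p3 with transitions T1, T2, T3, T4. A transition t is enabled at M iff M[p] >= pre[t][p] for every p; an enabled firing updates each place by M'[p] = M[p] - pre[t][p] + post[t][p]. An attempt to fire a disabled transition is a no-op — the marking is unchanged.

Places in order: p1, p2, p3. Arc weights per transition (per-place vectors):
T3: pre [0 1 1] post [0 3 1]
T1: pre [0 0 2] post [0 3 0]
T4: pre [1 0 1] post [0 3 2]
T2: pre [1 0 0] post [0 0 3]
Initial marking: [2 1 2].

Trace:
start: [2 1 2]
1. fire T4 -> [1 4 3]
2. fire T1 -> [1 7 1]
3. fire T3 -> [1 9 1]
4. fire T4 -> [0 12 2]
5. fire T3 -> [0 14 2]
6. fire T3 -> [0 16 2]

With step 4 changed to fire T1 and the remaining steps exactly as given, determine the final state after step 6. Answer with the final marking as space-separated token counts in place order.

(re-executing from step 4 with the substitution; state before step 4: [1 9 1])
4. fire T1 -> [1 9 1]
5. fire T3 -> [1 11 1]
6. fire T3 -> [1 13 1]

1 13 1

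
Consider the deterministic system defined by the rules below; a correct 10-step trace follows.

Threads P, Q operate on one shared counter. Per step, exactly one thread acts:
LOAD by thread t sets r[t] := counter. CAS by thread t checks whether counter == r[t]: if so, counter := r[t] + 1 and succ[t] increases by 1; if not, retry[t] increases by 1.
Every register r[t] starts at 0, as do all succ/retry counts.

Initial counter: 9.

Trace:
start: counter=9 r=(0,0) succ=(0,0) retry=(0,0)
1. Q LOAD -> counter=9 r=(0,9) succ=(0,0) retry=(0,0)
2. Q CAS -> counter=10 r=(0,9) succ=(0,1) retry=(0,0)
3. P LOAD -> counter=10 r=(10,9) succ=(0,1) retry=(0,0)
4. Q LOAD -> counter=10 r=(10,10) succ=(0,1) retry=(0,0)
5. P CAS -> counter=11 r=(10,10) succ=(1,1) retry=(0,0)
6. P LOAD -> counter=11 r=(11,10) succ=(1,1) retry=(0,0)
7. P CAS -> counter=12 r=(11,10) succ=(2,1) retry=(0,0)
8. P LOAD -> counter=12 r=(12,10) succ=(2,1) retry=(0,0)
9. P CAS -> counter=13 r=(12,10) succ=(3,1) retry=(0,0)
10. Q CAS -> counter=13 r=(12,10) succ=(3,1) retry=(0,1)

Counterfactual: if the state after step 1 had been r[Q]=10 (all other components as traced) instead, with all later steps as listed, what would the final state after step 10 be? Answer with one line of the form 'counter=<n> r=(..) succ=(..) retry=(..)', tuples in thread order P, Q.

counter=12 r=(11,9) succ=(3,0) retry=(0,2)

state after step 1 := counter=9 r=(0,10) succ=(0,0) retry=(0,0)
2. Q CAS -> counter=9 r=(0,10) succ=(0,0) retry=(0,1)
3. P LOAD -> counter=9 r=(9,10) succ=(0,0) retry=(0,1)
4. Q LOAD -> counter=9 r=(9,9) succ=(0,0) retry=(0,1)
5. P CAS -> counter=10 r=(9,9) succ=(1,0) retry=(0,1)
6. P LOAD -> counter=10 r=(10,9) succ=(1,0) retry=(0,1)
7. P CAS -> counter=11 r=(10,9) succ=(2,0) retry=(0,1)
8. P LOAD -> counter=11 r=(11,9) succ=(2,0) retry=(0,1)
9. P CAS -> counter=12 r=(11,9) succ=(3,0) retry=(0,1)
10. Q CAS -> counter=12 r=(11,9) succ=(3,0) retry=(0,2)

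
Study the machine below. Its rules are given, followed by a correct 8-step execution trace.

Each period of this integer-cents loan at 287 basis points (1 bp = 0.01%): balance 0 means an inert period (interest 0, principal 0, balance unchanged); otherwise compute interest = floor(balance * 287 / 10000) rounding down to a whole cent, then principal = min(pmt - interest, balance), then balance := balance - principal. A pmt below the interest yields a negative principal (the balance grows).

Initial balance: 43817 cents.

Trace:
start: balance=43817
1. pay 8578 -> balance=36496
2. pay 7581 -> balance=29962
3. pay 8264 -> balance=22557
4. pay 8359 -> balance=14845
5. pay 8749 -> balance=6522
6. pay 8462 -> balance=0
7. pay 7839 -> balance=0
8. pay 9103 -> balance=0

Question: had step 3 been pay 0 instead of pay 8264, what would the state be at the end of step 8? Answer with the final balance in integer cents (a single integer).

(re-executing from step 3 with the substitution; state before step 3: balance=29962)
3. pay 0 -> balance=30821
4. pay 8359 -> balance=23346
5. pay 8749 -> balance=15267
6. pay 8462 -> balance=7243
7. pay 7839 -> balance=0
8. pay 9103 -> balance=0

0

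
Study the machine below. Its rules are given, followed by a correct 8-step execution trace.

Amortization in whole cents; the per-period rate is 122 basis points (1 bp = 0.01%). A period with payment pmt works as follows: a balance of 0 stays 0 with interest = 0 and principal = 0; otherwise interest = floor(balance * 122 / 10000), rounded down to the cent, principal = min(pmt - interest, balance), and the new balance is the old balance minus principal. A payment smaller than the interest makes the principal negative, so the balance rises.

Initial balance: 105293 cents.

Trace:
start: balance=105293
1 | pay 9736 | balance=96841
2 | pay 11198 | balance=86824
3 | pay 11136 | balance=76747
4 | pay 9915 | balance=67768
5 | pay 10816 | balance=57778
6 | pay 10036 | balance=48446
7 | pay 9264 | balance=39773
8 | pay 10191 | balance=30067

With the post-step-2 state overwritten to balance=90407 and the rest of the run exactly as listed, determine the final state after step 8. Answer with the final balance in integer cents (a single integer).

33919

state after step 2 := balance=90407
3 | pay 11136 | balance=80373
4 | pay 9915 | balance=71438
5 | pay 10816 | balance=61493
6 | pay 10036 | balance=52207
7 | pay 9264 | balance=43579
8 | pay 10191 | balance=33919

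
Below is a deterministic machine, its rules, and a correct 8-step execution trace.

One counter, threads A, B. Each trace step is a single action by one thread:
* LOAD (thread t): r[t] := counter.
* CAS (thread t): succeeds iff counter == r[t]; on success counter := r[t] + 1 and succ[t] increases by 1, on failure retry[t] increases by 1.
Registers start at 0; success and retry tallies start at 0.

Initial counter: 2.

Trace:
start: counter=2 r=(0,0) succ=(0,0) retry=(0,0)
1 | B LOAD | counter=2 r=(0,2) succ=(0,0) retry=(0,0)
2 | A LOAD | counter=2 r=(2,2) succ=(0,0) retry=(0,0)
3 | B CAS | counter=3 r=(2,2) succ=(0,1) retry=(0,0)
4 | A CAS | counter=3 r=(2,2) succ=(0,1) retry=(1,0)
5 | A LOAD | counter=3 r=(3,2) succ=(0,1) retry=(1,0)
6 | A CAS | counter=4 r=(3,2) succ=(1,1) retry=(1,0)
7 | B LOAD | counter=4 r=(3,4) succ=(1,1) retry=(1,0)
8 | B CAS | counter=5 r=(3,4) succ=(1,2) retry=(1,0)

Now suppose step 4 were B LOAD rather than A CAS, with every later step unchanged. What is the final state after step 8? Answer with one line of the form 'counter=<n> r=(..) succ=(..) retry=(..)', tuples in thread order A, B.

(re-executing from step 4 with the substitution; state before step 4: counter=3 r=(2,2) succ=(0,1) retry=(0,0))
4 | B LOAD | counter=3 r=(2,3) succ=(0,1) retry=(0,0)
5 | A LOAD | counter=3 r=(3,3) succ=(0,1) retry=(0,0)
6 | A CAS | counter=4 r=(3,3) succ=(1,1) retry=(0,0)
7 | B LOAD | counter=4 r=(3,4) succ=(1,1) retry=(0,0)
8 | B CAS | counter=5 r=(3,4) succ=(1,2) retry=(0,0)

counter=5 r=(3,4) succ=(1,2) retry=(0,0)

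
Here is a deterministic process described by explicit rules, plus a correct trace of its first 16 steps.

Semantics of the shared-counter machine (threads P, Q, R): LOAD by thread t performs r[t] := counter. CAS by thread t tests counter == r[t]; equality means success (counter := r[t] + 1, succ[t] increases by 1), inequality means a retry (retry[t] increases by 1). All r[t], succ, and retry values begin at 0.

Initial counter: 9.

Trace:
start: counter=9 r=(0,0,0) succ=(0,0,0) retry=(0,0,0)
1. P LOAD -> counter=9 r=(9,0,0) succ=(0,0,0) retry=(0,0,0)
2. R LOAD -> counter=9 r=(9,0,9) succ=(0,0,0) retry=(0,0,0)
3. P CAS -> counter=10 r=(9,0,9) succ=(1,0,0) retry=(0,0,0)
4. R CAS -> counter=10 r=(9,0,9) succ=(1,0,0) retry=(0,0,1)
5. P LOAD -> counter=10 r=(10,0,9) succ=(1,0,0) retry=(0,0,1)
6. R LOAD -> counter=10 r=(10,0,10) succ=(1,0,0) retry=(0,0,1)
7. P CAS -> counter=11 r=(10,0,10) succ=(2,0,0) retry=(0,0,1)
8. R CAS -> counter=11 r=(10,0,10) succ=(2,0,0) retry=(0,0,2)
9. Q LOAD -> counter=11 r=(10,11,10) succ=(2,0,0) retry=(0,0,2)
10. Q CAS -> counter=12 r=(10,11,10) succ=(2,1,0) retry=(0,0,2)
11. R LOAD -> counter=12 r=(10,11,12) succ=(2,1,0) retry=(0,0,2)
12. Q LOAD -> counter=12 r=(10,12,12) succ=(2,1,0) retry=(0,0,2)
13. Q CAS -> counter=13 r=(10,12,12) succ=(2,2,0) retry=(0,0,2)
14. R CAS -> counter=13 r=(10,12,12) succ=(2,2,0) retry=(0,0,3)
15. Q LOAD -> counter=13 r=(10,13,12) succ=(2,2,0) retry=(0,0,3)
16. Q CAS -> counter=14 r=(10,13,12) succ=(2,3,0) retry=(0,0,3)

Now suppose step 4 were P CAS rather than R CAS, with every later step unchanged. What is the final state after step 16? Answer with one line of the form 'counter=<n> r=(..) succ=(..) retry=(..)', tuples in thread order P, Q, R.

counter=14 r=(10,13,12) succ=(2,3,0) retry=(1,0,2)

(re-executing from step 4 with the substitution; state before step 4: counter=10 r=(9,0,9) succ=(1,0,0) retry=(0,0,0))
4. P CAS -> counter=10 r=(9,0,9) succ=(1,0,0) retry=(1,0,0)
5. P LOAD -> counter=10 r=(10,0,9) succ=(1,0,0) retry=(1,0,0)
6. R LOAD -> counter=10 r=(10,0,10) succ=(1,0,0) retry=(1,0,0)
7. P CAS -> counter=11 r=(10,0,10) succ=(2,0,0) retry=(1,0,0)
8. R CAS -> counter=11 r=(10,0,10) succ=(2,0,0) retry=(1,0,1)
9. Q LOAD -> counter=11 r=(10,11,10) succ=(2,0,0) retry=(1,0,1)
10. Q CAS -> counter=12 r=(10,11,10) succ=(2,1,0) retry=(1,0,1)
11. R LOAD -> counter=12 r=(10,11,12) succ=(2,1,0) retry=(1,0,1)
12. Q LOAD -> counter=12 r=(10,12,12) succ=(2,1,0) retry=(1,0,1)
13. Q CAS -> counter=13 r=(10,12,12) succ=(2,2,0) retry=(1,0,1)
14. R CAS -> counter=13 r=(10,12,12) succ=(2,2,0) retry=(1,0,2)
15. Q LOAD -> counter=13 r=(10,13,12) succ=(2,2,0) retry=(1,0,2)
16. Q CAS -> counter=14 r=(10,13,12) succ=(2,3,0) retry=(1,0,2)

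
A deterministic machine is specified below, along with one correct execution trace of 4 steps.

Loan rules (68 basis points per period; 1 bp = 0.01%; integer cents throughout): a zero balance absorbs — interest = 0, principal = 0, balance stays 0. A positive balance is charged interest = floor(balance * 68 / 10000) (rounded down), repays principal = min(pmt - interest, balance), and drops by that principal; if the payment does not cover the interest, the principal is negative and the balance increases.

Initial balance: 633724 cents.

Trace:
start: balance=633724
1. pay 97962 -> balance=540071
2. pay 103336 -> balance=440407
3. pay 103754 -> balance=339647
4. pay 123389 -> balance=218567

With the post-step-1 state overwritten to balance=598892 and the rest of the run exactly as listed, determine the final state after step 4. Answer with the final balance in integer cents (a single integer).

278597

state after step 1 := balance=598892
2. pay 103336 -> balance=499628
3. pay 103754 -> balance=399271
4. pay 123389 -> balance=278597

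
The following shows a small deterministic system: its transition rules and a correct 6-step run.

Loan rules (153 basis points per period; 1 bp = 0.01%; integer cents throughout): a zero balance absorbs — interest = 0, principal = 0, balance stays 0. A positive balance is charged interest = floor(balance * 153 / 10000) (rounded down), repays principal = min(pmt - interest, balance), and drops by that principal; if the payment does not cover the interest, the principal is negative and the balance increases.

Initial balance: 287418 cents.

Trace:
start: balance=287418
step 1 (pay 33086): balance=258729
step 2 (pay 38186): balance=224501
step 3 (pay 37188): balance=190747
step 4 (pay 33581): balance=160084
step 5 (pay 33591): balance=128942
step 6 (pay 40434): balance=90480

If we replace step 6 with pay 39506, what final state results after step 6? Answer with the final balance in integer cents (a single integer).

91408

(re-executing from step 6 with the substitution; state before step 6: balance=128942)
step 6 (pay 39506): balance=91408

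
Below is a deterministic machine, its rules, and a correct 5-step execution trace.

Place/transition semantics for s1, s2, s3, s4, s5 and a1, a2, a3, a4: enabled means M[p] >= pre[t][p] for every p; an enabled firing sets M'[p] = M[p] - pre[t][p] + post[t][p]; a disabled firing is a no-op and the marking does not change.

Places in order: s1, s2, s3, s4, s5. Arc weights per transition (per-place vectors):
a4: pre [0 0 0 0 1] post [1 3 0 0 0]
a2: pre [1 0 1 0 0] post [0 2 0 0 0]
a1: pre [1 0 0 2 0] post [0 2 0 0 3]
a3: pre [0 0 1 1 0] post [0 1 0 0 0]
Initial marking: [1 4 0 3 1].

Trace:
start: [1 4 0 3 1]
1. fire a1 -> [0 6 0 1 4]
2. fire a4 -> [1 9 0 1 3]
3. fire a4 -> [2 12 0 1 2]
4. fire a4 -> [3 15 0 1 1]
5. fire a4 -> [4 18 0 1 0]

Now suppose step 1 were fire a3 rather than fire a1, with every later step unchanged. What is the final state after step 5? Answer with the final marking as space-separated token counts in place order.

2 7 0 3 0

(re-executing from step 1 with the substitution; state before step 1: [1 4 0 3 1])
1. fire a3 -> [1 4 0 3 1]
2. fire a4 -> [2 7 0 3 0]
3. fire a4 -> [2 7 0 3 0]
4. fire a4 -> [2 7 0 3 0]
5. fire a4 -> [2 7 0 3 0]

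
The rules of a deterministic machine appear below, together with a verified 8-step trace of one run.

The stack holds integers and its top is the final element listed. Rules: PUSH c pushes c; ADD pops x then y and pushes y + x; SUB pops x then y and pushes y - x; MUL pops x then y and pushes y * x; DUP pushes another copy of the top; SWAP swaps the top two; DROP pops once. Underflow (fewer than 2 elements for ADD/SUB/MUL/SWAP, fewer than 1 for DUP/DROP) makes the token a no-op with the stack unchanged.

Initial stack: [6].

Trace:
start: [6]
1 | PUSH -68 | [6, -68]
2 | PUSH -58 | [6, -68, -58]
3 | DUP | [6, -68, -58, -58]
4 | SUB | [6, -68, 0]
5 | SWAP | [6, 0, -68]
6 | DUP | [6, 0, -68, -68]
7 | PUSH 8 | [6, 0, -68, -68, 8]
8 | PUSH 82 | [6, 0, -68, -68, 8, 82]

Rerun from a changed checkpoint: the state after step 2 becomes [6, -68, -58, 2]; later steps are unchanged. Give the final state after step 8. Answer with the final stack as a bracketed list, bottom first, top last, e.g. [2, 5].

[6, -68, 0, -58, -58, 8, 82]

state after step 2 := [6, -68, -58, 2]
3 | DUP | [6, -68, -58, 2, 2]
4 | SUB | [6, -68, -58, 0]
5 | SWAP | [6, -68, 0, -58]
6 | DUP | [6, -68, 0, -58, -58]
7 | PUSH 8 | [6, -68, 0, -58, -58, 8]
8 | PUSH 82 | [6, -68, 0, -58, -58, 8, 82]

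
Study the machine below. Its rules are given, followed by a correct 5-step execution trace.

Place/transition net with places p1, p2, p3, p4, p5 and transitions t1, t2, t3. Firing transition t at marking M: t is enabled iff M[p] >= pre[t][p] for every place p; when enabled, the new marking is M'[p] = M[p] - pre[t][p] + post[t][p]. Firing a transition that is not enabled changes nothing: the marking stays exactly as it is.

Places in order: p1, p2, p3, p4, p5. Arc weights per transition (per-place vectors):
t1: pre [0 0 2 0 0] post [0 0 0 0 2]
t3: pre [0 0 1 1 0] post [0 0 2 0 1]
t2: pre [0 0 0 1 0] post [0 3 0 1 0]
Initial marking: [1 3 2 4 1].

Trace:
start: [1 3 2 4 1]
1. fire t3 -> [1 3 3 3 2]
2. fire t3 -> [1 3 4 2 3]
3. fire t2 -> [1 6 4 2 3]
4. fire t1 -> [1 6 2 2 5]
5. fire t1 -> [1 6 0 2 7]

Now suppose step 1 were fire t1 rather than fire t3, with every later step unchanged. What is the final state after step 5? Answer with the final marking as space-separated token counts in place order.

(re-executing from step 1 with the substitution; state before step 1: [1 3 2 4 1])
1. fire t1 -> [1 3 0 4 3]
2. fire t3 -> [1 3 0 4 3]
3. fire t2 -> [1 6 0 4 3]
4. fire t1 -> [1 6 0 4 3]
5. fire t1 -> [1 6 0 4 3]

1 6 0 4 3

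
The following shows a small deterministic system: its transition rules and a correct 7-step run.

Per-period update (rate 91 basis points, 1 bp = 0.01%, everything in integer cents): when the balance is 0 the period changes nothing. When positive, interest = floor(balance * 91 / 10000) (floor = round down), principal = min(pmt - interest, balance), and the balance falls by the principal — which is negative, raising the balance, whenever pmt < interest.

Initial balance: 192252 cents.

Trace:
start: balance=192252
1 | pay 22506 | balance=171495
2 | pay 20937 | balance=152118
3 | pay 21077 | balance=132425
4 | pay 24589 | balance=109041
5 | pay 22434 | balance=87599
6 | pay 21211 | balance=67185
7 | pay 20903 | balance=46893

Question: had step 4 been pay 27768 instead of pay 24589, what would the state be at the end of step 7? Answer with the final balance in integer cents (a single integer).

(re-executing from step 4 with the substitution; state before step 4: balance=132425)
4 | pay 27768 | balance=105862
5 | pay 22434 | balance=84391
6 | pay 21211 | balance=63947
7 | pay 20903 | balance=43625

43625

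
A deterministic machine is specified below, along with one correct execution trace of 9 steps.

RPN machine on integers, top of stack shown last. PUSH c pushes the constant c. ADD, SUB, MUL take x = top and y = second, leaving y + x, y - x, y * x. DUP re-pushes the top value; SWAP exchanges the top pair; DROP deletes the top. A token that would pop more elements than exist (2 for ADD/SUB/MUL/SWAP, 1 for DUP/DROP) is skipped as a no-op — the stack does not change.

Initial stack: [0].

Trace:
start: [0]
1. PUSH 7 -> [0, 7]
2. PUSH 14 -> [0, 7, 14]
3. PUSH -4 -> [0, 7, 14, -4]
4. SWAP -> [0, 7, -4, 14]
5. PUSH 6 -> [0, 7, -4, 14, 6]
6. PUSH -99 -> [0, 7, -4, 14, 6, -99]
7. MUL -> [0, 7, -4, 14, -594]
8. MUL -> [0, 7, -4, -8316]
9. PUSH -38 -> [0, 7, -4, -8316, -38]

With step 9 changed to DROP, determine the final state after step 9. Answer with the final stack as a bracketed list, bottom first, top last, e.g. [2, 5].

[0, 7, -4]

(re-executing from step 9 with the substitution; state before step 9: [0, 7, -4, -8316])
9. DROP -> [0, 7, -4]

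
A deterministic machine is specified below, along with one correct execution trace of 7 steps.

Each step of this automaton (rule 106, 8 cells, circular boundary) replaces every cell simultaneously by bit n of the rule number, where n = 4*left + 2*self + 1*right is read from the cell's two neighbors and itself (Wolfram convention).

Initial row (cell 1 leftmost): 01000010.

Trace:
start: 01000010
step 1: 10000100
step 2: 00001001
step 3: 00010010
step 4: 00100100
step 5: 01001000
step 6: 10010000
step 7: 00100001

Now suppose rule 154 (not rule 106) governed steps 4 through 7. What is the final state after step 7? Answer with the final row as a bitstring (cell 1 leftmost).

(re-executing steps 4..7 under rule 154; state before step 4: 00010010)
step 4: 00101101
step 5: 11001000
step 6: 10110101
step 7: 00100001

00100001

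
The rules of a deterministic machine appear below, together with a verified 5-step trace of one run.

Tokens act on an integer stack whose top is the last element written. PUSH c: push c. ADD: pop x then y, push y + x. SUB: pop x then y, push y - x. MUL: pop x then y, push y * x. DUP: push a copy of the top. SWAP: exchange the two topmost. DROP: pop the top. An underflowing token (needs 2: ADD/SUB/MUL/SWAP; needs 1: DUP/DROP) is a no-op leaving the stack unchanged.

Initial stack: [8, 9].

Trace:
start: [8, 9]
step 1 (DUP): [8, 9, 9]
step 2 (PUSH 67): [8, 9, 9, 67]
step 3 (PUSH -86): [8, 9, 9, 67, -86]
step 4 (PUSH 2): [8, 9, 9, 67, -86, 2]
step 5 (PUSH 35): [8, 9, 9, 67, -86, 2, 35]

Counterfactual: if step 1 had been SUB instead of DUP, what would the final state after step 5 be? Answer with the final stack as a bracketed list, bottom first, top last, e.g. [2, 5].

(re-executing from step 1 with the substitution; state before step 1: [8, 9])
step 1 (SUB): [-1]
step 2 (PUSH 67): [-1, 67]
step 3 (PUSH -86): [-1, 67, -86]
step 4 (PUSH 2): [-1, 67, -86, 2]
step 5 (PUSH 35): [-1, 67, -86, 2, 35]

[-1, 67, -86, 2, 35]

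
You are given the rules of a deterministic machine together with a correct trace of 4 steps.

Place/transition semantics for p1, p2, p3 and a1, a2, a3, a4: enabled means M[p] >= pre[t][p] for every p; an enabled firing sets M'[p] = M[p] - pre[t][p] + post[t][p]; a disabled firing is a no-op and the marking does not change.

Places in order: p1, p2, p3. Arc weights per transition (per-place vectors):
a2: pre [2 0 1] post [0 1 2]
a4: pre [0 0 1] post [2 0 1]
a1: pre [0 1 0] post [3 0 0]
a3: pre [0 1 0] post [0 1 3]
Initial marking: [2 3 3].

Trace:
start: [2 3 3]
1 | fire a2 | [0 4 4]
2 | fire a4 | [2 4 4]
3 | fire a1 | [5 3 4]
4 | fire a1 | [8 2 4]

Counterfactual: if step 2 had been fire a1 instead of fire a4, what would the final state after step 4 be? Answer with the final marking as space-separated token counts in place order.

(re-executing from step 2 with the substitution; state before step 2: [0 4 4])
2 | fire a1 | [3 3 4]
3 | fire a1 | [6 2 4]
4 | fire a1 | [9 1 4]

9 1 4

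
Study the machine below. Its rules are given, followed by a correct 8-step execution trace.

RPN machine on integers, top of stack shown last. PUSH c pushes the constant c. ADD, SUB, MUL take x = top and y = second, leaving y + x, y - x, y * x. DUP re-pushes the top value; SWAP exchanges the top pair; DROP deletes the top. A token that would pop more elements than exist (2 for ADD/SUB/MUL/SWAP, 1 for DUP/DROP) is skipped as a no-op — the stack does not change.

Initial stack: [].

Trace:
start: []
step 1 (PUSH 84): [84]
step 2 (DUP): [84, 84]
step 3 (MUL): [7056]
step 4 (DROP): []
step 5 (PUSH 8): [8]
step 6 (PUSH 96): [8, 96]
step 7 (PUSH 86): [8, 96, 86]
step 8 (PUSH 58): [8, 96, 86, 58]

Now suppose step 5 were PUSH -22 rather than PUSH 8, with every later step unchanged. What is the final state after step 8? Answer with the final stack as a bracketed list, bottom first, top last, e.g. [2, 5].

(re-executing from step 5 with the substitution; state before step 5: [])
step 5 (PUSH -22): [-22]
step 6 (PUSH 96): [-22, 96]
step 7 (PUSH 86): [-22, 96, 86]
step 8 (PUSH 58): [-22, 96, 86, 58]

[-22, 96, 86, 58]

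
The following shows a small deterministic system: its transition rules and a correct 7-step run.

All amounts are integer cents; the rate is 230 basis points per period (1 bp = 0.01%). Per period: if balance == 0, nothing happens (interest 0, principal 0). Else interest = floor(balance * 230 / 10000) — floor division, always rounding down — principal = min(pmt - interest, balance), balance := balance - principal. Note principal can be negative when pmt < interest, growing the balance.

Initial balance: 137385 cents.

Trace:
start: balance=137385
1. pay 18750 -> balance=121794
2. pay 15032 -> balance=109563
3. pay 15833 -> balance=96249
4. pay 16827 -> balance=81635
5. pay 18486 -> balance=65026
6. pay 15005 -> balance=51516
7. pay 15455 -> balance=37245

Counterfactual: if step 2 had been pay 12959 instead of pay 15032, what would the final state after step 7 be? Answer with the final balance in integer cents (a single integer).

39569

(re-executing from step 2 with the substitution; state before step 2: balance=121794)
2. pay 12959 -> balance=111636
3. pay 15833 -> balance=98370
4. pay 16827 -> balance=83805
5. pay 18486 -> balance=67246
6. pay 15005 -> balance=53787
7. pay 15455 -> balance=39569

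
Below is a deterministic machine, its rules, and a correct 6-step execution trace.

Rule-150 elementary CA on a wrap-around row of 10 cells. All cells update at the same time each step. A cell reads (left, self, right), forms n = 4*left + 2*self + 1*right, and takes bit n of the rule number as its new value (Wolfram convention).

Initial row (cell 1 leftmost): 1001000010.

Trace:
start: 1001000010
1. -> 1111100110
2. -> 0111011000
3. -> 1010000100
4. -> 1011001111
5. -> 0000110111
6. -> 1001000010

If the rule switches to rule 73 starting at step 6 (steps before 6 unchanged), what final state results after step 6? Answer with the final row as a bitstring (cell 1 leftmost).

0110110101

(re-executing step 6 under rule 73; state before step 6: 0000110111)
6. -> 0110110101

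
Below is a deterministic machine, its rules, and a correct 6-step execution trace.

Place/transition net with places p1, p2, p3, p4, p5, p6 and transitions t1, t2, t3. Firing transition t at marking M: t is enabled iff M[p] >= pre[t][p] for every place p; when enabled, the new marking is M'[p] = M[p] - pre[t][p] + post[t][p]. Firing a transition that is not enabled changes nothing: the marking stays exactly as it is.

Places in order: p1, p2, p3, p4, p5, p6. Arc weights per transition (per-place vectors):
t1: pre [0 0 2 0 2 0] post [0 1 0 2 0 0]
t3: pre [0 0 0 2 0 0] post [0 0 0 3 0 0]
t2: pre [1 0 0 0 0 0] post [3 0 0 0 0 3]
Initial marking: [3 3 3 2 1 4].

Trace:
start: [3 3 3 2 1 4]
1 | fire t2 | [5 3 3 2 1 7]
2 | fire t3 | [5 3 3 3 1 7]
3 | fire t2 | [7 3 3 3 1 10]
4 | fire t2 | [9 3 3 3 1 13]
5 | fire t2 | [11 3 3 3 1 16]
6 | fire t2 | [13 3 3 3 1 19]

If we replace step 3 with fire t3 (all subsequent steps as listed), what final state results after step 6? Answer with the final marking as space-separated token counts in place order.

(re-executing from step 3 with the substitution; state before step 3: [5 3 3 3 1 7])
3 | fire t3 | [5 3 3 4 1 7]
4 | fire t2 | [7 3 3 4 1 10]
5 | fire t2 | [9 3 3 4 1 13]
6 | fire t2 | [11 3 3 4 1 16]

11 3 3 4 1 16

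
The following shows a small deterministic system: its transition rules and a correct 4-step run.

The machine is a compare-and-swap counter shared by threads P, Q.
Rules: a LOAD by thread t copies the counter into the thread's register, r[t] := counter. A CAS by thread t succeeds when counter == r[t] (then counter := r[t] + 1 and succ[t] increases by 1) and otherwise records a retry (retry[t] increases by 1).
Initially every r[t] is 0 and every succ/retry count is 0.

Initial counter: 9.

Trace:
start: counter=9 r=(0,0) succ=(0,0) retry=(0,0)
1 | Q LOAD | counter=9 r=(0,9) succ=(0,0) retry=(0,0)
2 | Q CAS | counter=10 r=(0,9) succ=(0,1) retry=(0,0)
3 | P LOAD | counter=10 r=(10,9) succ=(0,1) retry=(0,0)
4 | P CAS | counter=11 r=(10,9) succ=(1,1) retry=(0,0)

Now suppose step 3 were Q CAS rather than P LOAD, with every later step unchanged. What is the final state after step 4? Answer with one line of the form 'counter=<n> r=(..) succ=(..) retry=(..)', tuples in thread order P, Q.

(re-executing from step 3 with the substitution; state before step 3: counter=10 r=(0,9) succ=(0,1) retry=(0,0))
3 | Q CAS | counter=10 r=(0,9) succ=(0,1) retry=(0,1)
4 | P CAS | counter=10 r=(0,9) succ=(0,1) retry=(1,1)

counter=10 r=(0,9) succ=(0,1) retry=(1,1)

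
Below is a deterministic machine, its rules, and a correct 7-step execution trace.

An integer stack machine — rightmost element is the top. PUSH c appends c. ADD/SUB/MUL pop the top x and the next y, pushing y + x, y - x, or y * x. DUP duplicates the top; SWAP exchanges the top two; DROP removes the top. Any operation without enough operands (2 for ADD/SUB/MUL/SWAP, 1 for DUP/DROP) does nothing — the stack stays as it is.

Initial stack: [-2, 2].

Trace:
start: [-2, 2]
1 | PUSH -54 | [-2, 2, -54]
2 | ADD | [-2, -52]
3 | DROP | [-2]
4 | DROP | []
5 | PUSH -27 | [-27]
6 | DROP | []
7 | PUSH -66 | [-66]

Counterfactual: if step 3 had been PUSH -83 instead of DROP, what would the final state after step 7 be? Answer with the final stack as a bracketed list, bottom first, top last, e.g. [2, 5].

[-2, -52, -66]

(re-executing from step 3 with the substitution; state before step 3: [-2, -52])
3 | PUSH -83 | [-2, -52, -83]
4 | DROP | [-2, -52]
5 | PUSH -27 | [-2, -52, -27]
6 | DROP | [-2, -52]
7 | PUSH -66 | [-2, -52, -66]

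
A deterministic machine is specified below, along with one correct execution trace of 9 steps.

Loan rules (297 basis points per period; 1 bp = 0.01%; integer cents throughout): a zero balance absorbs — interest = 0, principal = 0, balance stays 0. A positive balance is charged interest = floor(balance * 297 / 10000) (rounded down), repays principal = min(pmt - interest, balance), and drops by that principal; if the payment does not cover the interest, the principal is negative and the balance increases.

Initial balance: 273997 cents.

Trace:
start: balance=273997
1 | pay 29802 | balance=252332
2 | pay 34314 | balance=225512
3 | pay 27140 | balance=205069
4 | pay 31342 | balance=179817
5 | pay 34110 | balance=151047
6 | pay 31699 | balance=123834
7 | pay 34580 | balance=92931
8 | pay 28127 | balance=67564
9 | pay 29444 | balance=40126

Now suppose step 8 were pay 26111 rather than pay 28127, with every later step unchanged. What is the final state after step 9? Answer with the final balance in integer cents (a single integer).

(re-executing from step 8 with the substitution; state before step 8: balance=92931)
8 | pay 26111 | balance=69580
9 | pay 29444 | balance=42202

42202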